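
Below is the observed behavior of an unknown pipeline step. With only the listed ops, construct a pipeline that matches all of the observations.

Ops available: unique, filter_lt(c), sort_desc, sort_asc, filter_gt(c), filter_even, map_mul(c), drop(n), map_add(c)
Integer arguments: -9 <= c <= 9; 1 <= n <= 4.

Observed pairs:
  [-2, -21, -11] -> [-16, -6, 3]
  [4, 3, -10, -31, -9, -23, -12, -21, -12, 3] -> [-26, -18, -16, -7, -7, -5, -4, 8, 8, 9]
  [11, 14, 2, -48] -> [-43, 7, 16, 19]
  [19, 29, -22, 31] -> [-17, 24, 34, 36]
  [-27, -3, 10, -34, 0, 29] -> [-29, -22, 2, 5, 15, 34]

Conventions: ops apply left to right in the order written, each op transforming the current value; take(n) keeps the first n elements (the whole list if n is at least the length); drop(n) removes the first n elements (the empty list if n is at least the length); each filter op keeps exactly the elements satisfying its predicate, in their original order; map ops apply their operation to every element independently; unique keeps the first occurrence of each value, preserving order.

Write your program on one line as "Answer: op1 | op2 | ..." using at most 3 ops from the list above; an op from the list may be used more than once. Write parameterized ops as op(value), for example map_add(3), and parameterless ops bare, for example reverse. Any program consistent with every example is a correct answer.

map_add(5) | sort_desc | sort_asc

Check, running the answer program on each example:
  [-2, -21, -11] -> [3, -16, -6] -> [3, -6, -16] -> [-16, -6, 3]
  [4, 3, -10, -31, -9, -23, -12, -21, -12, 3] -> [9, 8, -5, -26, -4, -18, -7, -16, -7, 8] -> [9, 8, 8, -4, -5, -7, -7, -16, -18, -26] -> [-26, -18, -16, -7, -7, -5, -4, 8, 8, 9]
  [11, 14, 2, -48] -> [16, 19, 7, -43] -> [19, 16, 7, -43] -> [-43, 7, 16, 19]
  [19, 29, -22, 31] -> [24, 34, -17, 36] -> [36, 34, 24, -17] -> [-17, 24, 34, 36]
  [-27, -3, 10, -34, 0, 29] -> [-22, 2, 15, -29, 5, 34] -> [34, 15, 5, 2, -22, -29] -> [-29, -22, 2, 5, 15, 34]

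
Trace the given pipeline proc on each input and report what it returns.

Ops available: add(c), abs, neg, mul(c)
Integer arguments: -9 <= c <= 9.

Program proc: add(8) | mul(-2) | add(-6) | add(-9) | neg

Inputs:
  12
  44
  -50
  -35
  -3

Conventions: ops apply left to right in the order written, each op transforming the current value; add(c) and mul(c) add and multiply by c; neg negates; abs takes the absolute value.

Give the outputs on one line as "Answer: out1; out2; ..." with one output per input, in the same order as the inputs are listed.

55; 119; -69; -39; 25

Execution, op by op:
  12 -> 20 -> -40 -> -46 -> -55 -> 55
  44 -> 52 -> -104 -> -110 -> -119 -> 119
  -50 -> -42 -> 84 -> 78 -> 69 -> -69
  -35 -> -27 -> 54 -> 48 -> 39 -> -39
  -3 -> 5 -> -10 -> -16 -> -25 -> 25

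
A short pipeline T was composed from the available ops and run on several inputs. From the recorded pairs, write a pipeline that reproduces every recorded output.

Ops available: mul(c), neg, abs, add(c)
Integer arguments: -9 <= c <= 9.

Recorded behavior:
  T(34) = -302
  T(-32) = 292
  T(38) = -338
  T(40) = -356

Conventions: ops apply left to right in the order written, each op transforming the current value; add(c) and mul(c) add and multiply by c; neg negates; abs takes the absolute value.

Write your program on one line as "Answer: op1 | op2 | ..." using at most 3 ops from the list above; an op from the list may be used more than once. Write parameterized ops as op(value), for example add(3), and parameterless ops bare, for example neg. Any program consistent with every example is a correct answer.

mul(-9) | add(4)

Check, running the answer program on each example:
  34 -> -306 -> -302
  -32 -> 288 -> 292
  38 -> -342 -> -338
  40 -> -360 -> -356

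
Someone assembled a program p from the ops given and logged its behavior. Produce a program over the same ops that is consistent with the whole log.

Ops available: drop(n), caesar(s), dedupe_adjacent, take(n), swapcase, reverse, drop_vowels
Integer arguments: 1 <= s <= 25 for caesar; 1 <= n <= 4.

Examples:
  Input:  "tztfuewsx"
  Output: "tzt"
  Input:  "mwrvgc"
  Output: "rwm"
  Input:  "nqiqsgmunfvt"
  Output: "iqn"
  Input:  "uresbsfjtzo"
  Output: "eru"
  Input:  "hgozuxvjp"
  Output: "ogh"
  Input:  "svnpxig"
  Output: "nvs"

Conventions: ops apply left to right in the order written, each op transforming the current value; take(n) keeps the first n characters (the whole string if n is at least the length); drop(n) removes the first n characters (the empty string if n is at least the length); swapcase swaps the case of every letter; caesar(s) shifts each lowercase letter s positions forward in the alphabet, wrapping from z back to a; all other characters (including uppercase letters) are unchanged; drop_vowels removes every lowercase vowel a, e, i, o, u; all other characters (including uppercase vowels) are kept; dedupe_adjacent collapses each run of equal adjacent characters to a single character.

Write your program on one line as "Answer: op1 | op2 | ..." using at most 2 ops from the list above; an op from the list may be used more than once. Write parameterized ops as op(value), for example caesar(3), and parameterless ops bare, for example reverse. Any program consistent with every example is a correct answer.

take(3) | reverse

Check, running the answer program on each example:
  "tztfuewsx" -> "tzt" -> "tzt"
  "mwrvgc" -> "mwr" -> "rwm"
  "nqiqsgmunfvt" -> "nqi" -> "iqn"
  "uresbsfjtzo" -> "ure" -> "eru"
  "hgozuxvjp" -> "hgo" -> "ogh"
  "svnpxig" -> "svn" -> "nvs"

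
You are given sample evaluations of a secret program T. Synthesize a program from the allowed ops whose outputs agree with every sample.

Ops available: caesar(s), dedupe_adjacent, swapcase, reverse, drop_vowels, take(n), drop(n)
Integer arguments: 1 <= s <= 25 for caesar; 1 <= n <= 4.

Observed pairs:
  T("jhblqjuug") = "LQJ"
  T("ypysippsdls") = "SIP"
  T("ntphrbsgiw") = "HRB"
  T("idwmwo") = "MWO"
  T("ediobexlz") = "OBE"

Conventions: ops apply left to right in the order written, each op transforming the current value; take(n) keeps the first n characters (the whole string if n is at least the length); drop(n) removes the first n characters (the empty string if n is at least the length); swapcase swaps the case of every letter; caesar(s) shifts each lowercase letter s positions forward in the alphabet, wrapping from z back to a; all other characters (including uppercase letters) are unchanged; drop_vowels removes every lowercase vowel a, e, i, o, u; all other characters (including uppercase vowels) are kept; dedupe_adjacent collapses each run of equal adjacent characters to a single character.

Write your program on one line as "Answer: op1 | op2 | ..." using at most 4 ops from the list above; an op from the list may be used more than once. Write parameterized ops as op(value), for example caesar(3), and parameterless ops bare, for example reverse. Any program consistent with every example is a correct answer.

swapcase | drop(3) | take(4) | take(3)

Check, running the answer program on each example:
  "jhblqjuug" -> "JHBLQJUUG" -> "LQJUUG" -> "LQJU" -> "LQJ"
  "ypysippsdls" -> "YPYSIPPSDLS" -> "SIPPSDLS" -> "SIPP" -> "SIP"
  "ntphrbsgiw" -> "NTPHRBSGIW" -> "HRBSGIW" -> "HRBS" -> "HRB"
  "idwmwo" -> "IDWMWO" -> "MWO" -> "MWO" -> "MWO"
  "ediobexlz" -> "EDIOBEXLZ" -> "OBEXLZ" -> "OBEX" -> "OBE"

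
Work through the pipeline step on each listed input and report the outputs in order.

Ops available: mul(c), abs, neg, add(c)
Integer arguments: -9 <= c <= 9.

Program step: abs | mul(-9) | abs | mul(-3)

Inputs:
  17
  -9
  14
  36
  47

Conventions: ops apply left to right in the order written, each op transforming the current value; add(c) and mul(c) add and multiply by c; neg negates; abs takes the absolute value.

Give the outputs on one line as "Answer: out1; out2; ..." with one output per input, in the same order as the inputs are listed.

-459; -243; -378; -972; -1269

Execution, op by op:
  17 -> 17 -> -153 -> 153 -> -459
  -9 -> 9 -> -81 -> 81 -> -243
  14 -> 14 -> -126 -> 126 -> -378
  36 -> 36 -> -324 -> 324 -> -972
  47 -> 47 -> -423 -> 423 -> -1269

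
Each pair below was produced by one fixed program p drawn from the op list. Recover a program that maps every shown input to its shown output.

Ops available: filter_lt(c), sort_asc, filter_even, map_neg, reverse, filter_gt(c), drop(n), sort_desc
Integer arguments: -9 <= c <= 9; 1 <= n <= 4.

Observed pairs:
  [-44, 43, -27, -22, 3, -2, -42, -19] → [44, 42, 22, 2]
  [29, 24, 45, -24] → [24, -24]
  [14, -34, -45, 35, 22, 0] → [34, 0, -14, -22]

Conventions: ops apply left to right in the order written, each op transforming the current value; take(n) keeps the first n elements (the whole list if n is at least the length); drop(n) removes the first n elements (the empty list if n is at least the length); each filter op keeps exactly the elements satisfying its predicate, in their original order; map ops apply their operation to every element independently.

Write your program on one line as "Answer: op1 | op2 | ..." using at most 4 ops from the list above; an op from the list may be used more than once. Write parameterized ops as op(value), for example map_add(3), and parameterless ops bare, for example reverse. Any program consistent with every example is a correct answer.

filter_even | map_neg | sort_desc

Check, running the answer program on each example:
  [-44, 43, -27, -22, 3, -2, -42, -19] -> [-44, -22, -2, -42] -> [44, 22, 2, 42] -> [44, 42, 22, 2]
  [29, 24, 45, -24] -> [24, -24] -> [-24, 24] -> [24, -24]
  [14, -34, -45, 35, 22, 0] -> [14, -34, 22, 0] -> [-14, 34, -22, 0] -> [34, 0, -14, -22]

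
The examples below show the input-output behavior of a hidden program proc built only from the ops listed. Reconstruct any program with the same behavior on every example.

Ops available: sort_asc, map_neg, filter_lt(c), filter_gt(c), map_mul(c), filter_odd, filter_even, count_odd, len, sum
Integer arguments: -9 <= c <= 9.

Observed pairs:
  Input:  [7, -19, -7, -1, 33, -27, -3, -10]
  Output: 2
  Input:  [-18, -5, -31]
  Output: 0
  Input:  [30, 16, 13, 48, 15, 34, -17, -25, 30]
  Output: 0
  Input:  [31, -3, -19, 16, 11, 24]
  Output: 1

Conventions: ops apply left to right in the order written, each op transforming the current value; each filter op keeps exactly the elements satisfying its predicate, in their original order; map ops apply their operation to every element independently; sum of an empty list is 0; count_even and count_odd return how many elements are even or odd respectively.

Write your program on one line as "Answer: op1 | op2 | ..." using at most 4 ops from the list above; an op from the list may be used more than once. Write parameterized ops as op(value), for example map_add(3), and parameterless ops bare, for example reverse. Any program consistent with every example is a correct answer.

filter_lt(3) | filter_gt(-5) | count_odd

Check, running the answer program on each example:
  [7, -19, -7, -1, 33, -27, -3, -10] -> [-19, -7, -1, -27, -3, -10] -> [-1, -3] -> 2
  [-18, -5, -31] -> [-18, -5, -31] -> [] -> 0
  [30, 16, 13, 48, 15, 34, -17, -25, 30] -> [-17, -25] -> [] -> 0
  [31, -3, -19, 16, 11, 24] -> [-3, -19] -> [-3] -> 1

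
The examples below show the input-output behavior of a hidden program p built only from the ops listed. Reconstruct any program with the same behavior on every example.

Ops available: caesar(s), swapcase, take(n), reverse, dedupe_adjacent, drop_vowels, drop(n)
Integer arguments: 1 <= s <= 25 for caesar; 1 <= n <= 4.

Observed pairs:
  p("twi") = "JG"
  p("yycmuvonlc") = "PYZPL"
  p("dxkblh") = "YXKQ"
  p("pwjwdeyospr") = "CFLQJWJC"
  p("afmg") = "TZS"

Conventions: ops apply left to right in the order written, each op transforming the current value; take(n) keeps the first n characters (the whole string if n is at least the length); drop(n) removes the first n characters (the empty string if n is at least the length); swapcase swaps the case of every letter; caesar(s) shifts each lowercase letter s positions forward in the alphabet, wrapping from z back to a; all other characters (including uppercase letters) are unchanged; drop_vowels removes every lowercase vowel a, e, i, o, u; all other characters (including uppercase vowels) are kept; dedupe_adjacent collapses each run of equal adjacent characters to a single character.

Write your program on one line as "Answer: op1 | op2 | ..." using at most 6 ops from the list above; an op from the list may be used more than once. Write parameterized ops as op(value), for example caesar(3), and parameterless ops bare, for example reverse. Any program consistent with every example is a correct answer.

reverse | drop_vowels | caesar(13) | drop_vowels | dedupe_adjacent | swapcase

Check, running the answer program on each example:
  "twi" -> "iwt" -> "wt" -> "jg" -> "jg" -> "jg" -> "JG"
  "yycmuvonlc" -> "clnovumcyy" -> "clnvmcyy" -> "pyaizpll" -> "pyzpll" -> "pyzpl" -> "PYZPL"
  "dxkblh" -> "hlbkxd" -> "hlbkxd" -> "uyoxkq" -> "yxkq" -> "yxkq" -> "YXKQ"
  "pwjwdeyospr" -> "rpsoyedwjwp" -> "rpsydwjwp" -> "ecflqjwjc" -> "cflqjwjc" -> "cflqjwjc" -> "CFLQJWJC"
  "afmg" -> "gmfa" -> "gmf" -> "tzs" -> "tzs" -> "tzs" -> "TZS"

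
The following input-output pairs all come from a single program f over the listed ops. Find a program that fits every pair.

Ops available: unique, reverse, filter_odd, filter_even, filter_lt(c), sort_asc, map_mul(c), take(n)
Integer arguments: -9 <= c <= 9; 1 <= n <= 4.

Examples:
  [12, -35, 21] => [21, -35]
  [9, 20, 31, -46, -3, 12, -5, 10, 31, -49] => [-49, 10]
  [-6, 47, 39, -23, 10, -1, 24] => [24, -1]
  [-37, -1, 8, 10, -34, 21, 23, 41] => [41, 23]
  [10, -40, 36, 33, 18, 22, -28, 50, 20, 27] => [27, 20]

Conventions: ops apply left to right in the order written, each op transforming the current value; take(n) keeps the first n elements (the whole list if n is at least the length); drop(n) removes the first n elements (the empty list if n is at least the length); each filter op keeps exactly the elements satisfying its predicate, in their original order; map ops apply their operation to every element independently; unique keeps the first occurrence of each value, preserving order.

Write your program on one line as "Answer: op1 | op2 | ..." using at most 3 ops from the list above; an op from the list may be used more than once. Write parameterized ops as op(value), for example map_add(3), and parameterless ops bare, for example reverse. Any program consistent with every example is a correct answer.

unique | reverse | take(2)

Check, running the answer program on each example:
  [12, -35, 21] -> [12, -35, 21] -> [21, -35, 12] -> [21, -35]
  [9, 20, 31, -46, -3, 12, -5, 10, 31, -49] -> [9, 20, 31, -46, -3, 12, -5, 10, -49] -> [-49, 10, -5, 12, -3, -46, 31, 20, 9] -> [-49, 10]
  [-6, 47, 39, -23, 10, -1, 24] -> [-6, 47, 39, -23, 10, -1, 24] -> [24, -1, 10, -23, 39, 47, -6] -> [24, -1]
  [-37, -1, 8, 10, -34, 21, 23, 41] -> [-37, -1, 8, 10, -34, 21, 23, 41] -> [41, 23, 21, -34, 10, 8, -1, -37] -> [41, 23]
  [10, -40, 36, 33, 18, 22, -28, 50, 20, 27] -> [10, -40, 36, 33, 18, 22, -28, 50, 20, 27] -> [27, 20, 50, -28, 22, 18, 33, 36, -40, 10] -> [27, 20]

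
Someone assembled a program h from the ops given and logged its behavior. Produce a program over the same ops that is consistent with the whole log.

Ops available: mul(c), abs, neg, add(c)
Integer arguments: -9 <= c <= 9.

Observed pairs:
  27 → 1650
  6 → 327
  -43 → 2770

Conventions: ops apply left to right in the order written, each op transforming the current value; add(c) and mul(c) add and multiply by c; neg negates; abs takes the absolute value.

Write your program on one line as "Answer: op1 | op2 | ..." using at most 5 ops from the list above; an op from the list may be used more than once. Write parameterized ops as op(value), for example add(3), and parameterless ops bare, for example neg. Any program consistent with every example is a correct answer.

mul(9) | add(-8) | abs | mul(7) | add(5)

Check, running the answer program on each example:
  27 -> 243 -> 235 -> 235 -> 1645 -> 1650
  6 -> 54 -> 46 -> 46 -> 322 -> 327
  -43 -> -387 -> -395 -> 395 -> 2765 -> 2770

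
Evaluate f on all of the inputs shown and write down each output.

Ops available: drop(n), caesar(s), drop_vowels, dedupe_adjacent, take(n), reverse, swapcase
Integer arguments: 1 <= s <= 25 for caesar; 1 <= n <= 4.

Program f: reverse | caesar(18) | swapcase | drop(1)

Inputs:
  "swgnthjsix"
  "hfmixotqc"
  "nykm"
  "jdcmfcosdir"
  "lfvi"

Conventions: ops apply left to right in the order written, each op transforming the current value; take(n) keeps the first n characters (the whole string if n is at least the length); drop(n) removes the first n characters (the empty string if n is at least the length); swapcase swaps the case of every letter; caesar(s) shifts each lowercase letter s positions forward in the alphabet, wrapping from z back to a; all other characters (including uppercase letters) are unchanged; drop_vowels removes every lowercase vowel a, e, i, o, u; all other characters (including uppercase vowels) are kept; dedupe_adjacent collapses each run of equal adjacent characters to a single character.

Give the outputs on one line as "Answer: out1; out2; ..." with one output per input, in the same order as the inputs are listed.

Execution, op by op:
  "swgnthjsix" -> "xisjhtngws" -> "pakbzlfyok" -> "PAKBZLFYOK" -> "AKBZLFYOK"
  "hfmixotqc" -> "cqtoximfh" -> "uilgpaexz" -> "UILGPAEXZ" -> "ILGPAEXZ"
  "nykm" -> "mkyn" -> "ecqf" -> "ECQF" -> "CQF"
  "jdcmfcosdir" -> "ridsocfmcdj" -> "javkguxeuvb" -> "JAVKGUXEUVB" -> "AVKGUXEUVB"
  "lfvi" -> "ivfl" -> "anxd" -> "ANXD" -> "NXD"

"AKBZLFYOK"; "ILGPAEXZ"; "CQF"; "AVKGUXEUVB"; "NXD"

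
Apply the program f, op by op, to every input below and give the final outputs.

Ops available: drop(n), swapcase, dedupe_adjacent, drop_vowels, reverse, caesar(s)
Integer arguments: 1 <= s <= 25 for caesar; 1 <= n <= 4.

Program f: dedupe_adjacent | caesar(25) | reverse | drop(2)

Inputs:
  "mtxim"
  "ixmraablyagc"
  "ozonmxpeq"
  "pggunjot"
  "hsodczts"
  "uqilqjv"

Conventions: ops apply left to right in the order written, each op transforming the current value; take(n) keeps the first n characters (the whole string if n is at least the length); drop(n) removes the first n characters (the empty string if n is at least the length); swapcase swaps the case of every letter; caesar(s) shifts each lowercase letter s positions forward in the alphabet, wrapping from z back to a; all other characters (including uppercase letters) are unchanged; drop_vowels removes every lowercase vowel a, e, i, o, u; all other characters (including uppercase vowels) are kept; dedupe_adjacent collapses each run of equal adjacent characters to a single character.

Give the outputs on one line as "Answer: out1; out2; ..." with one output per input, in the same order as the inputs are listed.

Execution, op by op:
  "mtxim" -> "mtxim" -> "lswhl" -> "lhwsl" -> "wsl"
  "ixmraablyagc" -> "ixmrablyagc" -> "hwlqzakxzfb" -> "bfzxkazqlwh" -> "zxkazqlwh"
  "ozonmxpeq" -> "ozonmxpeq" -> "nynmlwodp" -> "pdowlmnyn" -> "owlmnyn"
  "pggunjot" -> "pgunjot" -> "oftmins" -> "snimtfo" -> "imtfo"
  "hsodczts" -> "hsodczts" -> "grncbysr" -> "rsybcnrg" -> "ybcnrg"
  "uqilqjv" -> "uqilqjv" -> "tphkpiu" -> "uipkhpt" -> "pkhpt"

"wsl"; "zxkazqlwh"; "owlmnyn"; "imtfo"; "ybcnrg"; "pkhpt"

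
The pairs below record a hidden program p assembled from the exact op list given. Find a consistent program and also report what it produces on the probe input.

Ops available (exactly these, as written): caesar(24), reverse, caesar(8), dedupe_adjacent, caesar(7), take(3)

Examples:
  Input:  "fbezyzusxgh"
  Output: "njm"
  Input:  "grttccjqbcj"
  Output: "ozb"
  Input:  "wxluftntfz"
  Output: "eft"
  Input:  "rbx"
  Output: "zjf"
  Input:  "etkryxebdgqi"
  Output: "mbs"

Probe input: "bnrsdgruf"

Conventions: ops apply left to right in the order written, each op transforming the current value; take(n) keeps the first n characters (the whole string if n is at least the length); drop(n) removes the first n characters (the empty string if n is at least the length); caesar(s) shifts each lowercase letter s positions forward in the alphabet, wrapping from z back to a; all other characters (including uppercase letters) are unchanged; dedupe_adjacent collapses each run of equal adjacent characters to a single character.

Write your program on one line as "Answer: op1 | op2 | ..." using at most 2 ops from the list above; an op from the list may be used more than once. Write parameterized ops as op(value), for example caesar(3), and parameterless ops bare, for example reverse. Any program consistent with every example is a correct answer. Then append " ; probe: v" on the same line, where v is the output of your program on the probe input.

caesar(8) | take(3) ; probe: "jvz"

Check, running the answer program on each example:
  "fbezyzusxgh" -> "njmhghcafop" -> "njm"
  "grttccjqbcj" -> "ozbbkkryjkr" -> "ozb"
  "wxluftntfz" -> "eftcnbvbnh" -> "eft"
  "rbx" -> "zjf" -> "zjf"
  "etkryxebdgqi" -> "mbszgfmjloyq" -> "mbs"
  probe: "bnrsdgruf" -> "jvzalozcn" -> "jvz"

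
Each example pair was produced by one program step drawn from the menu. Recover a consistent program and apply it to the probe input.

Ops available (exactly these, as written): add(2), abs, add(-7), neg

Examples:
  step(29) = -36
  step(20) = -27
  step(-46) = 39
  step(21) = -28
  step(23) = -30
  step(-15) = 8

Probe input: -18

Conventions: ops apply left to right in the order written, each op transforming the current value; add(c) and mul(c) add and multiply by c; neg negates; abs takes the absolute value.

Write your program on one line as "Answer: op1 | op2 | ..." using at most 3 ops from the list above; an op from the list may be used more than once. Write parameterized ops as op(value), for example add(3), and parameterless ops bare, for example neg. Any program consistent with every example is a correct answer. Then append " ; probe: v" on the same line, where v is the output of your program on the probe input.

neg | add(-7) ; probe: 11

Check, running the answer program on each example:
  29 -> -29 -> -36
  20 -> -20 -> -27
  -46 -> 46 -> 39
  21 -> -21 -> -28
  23 -> -23 -> -30
  -15 -> 15 -> 8
  probe: -18 -> 18 -> 11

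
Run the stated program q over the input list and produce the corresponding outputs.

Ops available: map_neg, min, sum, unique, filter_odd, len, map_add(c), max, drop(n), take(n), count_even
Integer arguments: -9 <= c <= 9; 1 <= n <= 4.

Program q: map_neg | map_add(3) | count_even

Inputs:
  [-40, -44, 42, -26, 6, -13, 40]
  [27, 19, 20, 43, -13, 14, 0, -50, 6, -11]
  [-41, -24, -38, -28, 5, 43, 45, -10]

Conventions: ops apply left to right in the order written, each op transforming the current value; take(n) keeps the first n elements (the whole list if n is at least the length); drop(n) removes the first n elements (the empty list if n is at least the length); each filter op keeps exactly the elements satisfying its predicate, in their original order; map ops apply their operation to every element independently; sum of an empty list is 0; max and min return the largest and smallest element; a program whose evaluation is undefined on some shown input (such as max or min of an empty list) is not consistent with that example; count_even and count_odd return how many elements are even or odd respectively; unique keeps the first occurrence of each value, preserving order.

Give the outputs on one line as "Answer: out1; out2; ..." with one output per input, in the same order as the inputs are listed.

Execution, op by op:
  [-40, -44, 42, -26, 6, -13, 40] -> [40, 44, -42, 26, -6, 13, -40] -> [43, 47, -39, 29, -3, 16, -37] -> 1
  [27, 19, 20, 43, -13, 14, 0, -50, 6, -11] -> [-27, -19, -20, -43, 13, -14, 0, 50, -6, 11] -> [-24, -16, -17, -40, 16, -11, 3, 53, -3, 14] -> 5
  [-41, -24, -38, -28, 5, 43, 45, -10] -> [41, 24, 38, 28, -5, -43, -45, 10] -> [44, 27, 41, 31, -2, -40, -42, 13] -> 4

1; 5; 4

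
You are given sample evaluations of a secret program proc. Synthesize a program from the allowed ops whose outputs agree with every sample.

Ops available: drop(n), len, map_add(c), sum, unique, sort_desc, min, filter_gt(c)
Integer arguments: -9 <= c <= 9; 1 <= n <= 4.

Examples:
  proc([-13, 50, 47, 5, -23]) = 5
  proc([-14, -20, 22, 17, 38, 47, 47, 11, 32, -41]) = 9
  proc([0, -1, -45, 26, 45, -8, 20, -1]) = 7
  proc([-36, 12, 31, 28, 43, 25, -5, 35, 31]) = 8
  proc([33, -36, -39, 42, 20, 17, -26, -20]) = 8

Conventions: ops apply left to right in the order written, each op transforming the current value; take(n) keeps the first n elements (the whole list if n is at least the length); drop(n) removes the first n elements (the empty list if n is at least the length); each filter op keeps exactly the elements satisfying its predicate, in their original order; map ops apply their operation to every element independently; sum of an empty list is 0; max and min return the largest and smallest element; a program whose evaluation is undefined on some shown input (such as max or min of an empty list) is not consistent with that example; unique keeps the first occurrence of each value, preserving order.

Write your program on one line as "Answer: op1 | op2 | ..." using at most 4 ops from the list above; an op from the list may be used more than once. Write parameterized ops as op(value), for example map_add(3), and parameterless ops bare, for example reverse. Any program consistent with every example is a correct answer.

sort_desc | unique | len

Check, running the answer program on each example:
  [-13, 50, 47, 5, -23] -> [50, 47, 5, -13, -23] -> [50, 47, 5, -13, -23] -> 5
  [-14, -20, 22, 17, 38, 47, 47, 11, 32, -41] -> [47, 47, 38, 32, 22, 17, 11, -14, -20, -41] -> [47, 38, 32, 22, 17, 11, -14, -20, -41] -> 9
  [0, -1, -45, 26, 45, -8, 20, -1] -> [45, 26, 20, 0, -1, -1, -8, -45] -> [45, 26, 20, 0, -1, -8, -45] -> 7
  [-36, 12, 31, 28, 43, 25, -5, 35, 31] -> [43, 35, 31, 31, 28, 25, 12, -5, -36] -> [43, 35, 31, 28, 25, 12, -5, -36] -> 8
  [33, -36, -39, 42, 20, 17, -26, -20] -> [42, 33, 20, 17, -20, -26, -36, -39] -> [42, 33, 20, 17, -20, -26, -36, -39] -> 8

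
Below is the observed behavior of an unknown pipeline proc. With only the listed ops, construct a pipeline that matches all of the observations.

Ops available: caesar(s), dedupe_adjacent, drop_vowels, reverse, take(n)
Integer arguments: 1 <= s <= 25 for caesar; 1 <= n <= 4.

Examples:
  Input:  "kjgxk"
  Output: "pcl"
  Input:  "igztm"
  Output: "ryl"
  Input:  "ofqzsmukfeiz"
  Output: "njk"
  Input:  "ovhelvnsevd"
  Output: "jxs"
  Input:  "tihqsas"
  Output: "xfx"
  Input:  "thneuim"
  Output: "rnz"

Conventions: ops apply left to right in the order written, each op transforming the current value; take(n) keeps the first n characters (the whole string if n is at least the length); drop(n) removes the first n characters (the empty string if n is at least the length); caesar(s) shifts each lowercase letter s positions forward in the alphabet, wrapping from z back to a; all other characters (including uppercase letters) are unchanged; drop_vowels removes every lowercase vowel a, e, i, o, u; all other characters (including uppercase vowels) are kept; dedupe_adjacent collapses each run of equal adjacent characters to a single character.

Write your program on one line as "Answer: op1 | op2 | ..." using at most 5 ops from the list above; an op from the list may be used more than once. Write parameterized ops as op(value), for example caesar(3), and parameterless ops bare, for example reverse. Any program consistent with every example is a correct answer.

caesar(5) | reverse | drop_vowels | take(3)

Check, running the answer program on each example:
  "kjgxk" -> "polcp" -> "pclop" -> "pclp" -> "pcl"
  "igztm" -> "nleyr" -> "ryeln" -> "ryln" -> "ryl"
  "ofqzsmukfeiz" -> "tkvexrzpkjne" -> "enjkpzrxevkt" -> "njkpzrxvkt" -> "njk"
  "ovhelvnsevd" -> "tamjqasxjai" -> "iajxsaqjmat" -> "jxsqjmt" -> "jxs"
  "tihqsas" -> "ynmvxfx" -> "xfxvmny" -> "xfxvmny" -> "xfx"
  "thneuim" -> "ymsjznr" -> "rnzjsmy" -> "rnzjsmy" -> "rnz"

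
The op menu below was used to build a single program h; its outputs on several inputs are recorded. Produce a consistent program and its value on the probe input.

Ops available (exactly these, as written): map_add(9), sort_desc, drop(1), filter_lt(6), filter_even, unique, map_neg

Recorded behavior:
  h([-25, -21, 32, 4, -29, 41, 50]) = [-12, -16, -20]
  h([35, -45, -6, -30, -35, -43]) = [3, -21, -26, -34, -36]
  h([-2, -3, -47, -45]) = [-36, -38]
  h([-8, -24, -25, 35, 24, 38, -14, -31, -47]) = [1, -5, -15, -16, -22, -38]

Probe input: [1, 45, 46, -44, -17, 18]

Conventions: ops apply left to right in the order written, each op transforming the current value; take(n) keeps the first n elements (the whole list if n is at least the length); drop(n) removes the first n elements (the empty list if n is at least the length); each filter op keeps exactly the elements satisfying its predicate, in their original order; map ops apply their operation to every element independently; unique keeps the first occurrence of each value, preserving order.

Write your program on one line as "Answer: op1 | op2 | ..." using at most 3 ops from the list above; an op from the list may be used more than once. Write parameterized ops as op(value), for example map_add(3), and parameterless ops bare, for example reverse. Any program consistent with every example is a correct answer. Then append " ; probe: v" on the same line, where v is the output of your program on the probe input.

map_add(9) | sort_desc | filter_lt(6) ; probe: [-8, -35]

Check, running the answer program on each example:
  [-25, -21, 32, 4, -29, 41, 50] -> [-16, -12, 41, 13, -20, 50, 59] -> [59, 50, 41, 13, -12, -16, -20] -> [-12, -16, -20]
  [35, -45, -6, -30, -35, -43] -> [44, -36, 3, -21, -26, -34] -> [44, 3, -21, -26, -34, -36] -> [3, -21, -26, -34, -36]
  [-2, -3, -47, -45] -> [7, 6, -38, -36] -> [7, 6, -36, -38] -> [-36, -38]
  [-8, -24, -25, 35, 24, 38, -14, -31, -47] -> [1, -15, -16, 44, 33, 47, -5, -22, -38] -> [47, 44, 33, 1, -5, -15, -16, -22, -38] -> [1, -5, -15, -16, -22, -38]
  probe: [1, 45, 46, -44, -17, 18] -> [10, 54, 55, -35, -8, 27] -> [55, 54, 27, 10, -8, -35] -> [-8, -35]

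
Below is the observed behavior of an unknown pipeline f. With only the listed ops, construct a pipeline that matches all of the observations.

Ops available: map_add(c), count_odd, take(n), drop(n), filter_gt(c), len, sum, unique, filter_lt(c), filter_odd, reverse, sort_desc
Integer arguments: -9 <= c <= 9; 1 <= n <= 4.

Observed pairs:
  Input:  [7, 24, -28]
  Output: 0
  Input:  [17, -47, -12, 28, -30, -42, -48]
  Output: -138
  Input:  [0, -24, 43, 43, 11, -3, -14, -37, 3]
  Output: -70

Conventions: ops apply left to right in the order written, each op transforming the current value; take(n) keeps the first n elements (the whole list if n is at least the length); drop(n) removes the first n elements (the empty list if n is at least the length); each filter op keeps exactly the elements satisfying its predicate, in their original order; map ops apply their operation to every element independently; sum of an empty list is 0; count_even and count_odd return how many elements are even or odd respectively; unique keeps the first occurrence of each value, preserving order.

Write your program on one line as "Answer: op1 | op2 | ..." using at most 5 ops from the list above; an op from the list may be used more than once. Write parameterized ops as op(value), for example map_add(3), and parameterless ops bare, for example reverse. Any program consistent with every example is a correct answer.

map_add(-6) | drop(3) | drop(1) | sum

Check, running the answer program on each example:
  [7, 24, -28] -> [1, 18, -34] -> [] -> [] -> 0
  [17, -47, -12, 28, -30, -42, -48] -> [11, -53, -18, 22, -36, -48, -54] -> [22, -36, -48, -54] -> [-36, -48, -54] -> -138
  [0, -24, 43, 43, 11, -3, -14, -37, 3] -> [-6, -30, 37, 37, 5, -9, -20, -43, -3] -> [37, 5, -9, -20, -43, -3] -> [5, -9, -20, -43, -3] -> -70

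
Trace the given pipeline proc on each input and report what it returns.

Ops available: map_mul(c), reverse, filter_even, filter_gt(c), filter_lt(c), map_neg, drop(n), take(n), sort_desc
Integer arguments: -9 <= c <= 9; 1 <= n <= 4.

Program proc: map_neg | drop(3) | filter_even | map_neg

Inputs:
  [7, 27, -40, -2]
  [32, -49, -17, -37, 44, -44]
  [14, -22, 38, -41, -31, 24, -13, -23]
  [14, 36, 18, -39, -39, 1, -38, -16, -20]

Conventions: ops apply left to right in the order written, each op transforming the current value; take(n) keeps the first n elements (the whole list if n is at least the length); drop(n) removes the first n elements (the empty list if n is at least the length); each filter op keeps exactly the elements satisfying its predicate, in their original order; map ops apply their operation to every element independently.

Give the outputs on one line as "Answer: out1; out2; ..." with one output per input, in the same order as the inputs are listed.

[-2]; [44, -44]; [24]; [-38, -16, -20]

Execution, op by op:
  [7, 27, -40, -2] -> [-7, -27, 40, 2] -> [2] -> [2] -> [-2]
  [32, -49, -17, -37, 44, -44] -> [-32, 49, 17, 37, -44, 44] -> [37, -44, 44] -> [-44, 44] -> [44, -44]
  [14, -22, 38, -41, -31, 24, -13, -23] -> [-14, 22, -38, 41, 31, -24, 13, 23] -> [41, 31, -24, 13, 23] -> [-24] -> [24]
  [14, 36, 18, -39, -39, 1, -38, -16, -20] -> [-14, -36, -18, 39, 39, -1, 38, 16, 20] -> [39, 39, -1, 38, 16, 20] -> [38, 16, 20] -> [-38, -16, -20]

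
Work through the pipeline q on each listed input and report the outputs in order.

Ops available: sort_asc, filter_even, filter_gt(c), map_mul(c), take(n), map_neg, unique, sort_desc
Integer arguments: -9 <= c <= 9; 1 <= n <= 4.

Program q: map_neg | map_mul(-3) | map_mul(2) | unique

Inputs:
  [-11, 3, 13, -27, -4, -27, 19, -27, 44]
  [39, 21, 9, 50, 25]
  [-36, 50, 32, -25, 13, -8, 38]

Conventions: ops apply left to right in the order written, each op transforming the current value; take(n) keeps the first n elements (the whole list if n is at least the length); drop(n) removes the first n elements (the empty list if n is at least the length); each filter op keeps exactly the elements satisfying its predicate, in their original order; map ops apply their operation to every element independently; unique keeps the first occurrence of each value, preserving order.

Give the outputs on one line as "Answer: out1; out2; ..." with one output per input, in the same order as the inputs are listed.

[-66, 18, 78, -162, -24, 114, 264]; [234, 126, 54, 300, 150]; [-216, 300, 192, -150, 78, -48, 228]

Execution, op by op:
  [-11, 3, 13, -27, -4, -27, 19, -27, 44] -> [11, -3, -13, 27, 4, 27, -19, 27, -44] -> [-33, 9, 39, -81, -12, -81, 57, -81, 132] -> [-66, 18, 78, -162, -24, -162, 114, -162, 264] -> [-66, 18, 78, -162, -24, 114, 264]
  [39, 21, 9, 50, 25] -> [-39, -21, -9, -50, -25] -> [117, 63, 27, 150, 75] -> [234, 126, 54, 300, 150] -> [234, 126, 54, 300, 150]
  [-36, 50, 32, -25, 13, -8, 38] -> [36, -50, -32, 25, -13, 8, -38] -> [-108, 150, 96, -75, 39, -24, 114] -> [-216, 300, 192, -150, 78, -48, 228] -> [-216, 300, 192, -150, 78, -48, 228]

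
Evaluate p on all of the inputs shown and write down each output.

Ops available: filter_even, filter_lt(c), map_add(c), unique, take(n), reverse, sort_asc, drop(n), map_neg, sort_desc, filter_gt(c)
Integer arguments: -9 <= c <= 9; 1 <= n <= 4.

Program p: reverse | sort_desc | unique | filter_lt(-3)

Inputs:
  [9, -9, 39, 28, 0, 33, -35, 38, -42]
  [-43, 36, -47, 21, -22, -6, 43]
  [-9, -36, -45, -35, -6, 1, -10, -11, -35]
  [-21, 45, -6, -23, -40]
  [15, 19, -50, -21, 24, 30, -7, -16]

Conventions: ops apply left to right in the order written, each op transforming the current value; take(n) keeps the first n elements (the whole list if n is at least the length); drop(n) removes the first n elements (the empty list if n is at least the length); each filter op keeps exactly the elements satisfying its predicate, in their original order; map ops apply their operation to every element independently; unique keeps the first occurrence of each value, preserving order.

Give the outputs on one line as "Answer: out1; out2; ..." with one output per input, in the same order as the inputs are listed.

Execution, op by op:
  [9, -9, 39, 28, 0, 33, -35, 38, -42] -> [-42, 38, -35, 33, 0, 28, 39, -9, 9] -> [39, 38, 33, 28, 9, 0, -9, -35, -42] -> [39, 38, 33, 28, 9, 0, -9, -35, -42] -> [-9, -35, -42]
  [-43, 36, -47, 21, -22, -6, 43] -> [43, -6, -22, 21, -47, 36, -43] -> [43, 36, 21, -6, -22, -43, -47] -> [43, 36, 21, -6, -22, -43, -47] -> [-6, -22, -43, -47]
  [-9, -36, -45, -35, -6, 1, -10, -11, -35] -> [-35, -11, -10, 1, -6, -35, -45, -36, -9] -> [1, -6, -9, -10, -11, -35, -35, -36, -45] -> [1, -6, -9, -10, -11, -35, -36, -45] -> [-6, -9, -10, -11, -35, -36, -45]
  [-21, 45, -6, -23, -40] -> [-40, -23, -6, 45, -21] -> [45, -6, -21, -23, -40] -> [45, -6, -21, -23, -40] -> [-6, -21, -23, -40]
  [15, 19, -50, -21, 24, 30, -7, -16] -> [-16, -7, 30, 24, -21, -50, 19, 15] -> [30, 24, 19, 15, -7, -16, -21, -50] -> [30, 24, 19, 15, -7, -16, -21, -50] -> [-7, -16, -21, -50]

[-9, -35, -42]; [-6, -22, -43, -47]; [-6, -9, -10, -11, -35, -36, -45]; [-6, -21, -23, -40]; [-7, -16, -21, -50]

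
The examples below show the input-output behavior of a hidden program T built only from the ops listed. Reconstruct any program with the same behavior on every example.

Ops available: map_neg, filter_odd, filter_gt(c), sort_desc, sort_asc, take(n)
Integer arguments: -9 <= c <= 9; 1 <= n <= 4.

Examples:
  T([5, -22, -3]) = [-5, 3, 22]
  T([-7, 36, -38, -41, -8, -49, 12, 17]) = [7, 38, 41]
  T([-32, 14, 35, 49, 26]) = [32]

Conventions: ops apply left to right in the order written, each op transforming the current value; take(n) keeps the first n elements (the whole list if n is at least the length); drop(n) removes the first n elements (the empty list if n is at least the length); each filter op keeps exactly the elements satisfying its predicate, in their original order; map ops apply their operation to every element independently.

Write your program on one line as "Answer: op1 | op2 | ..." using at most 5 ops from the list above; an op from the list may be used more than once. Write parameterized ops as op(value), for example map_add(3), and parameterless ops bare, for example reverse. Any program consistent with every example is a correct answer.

map_neg | filter_gt(-8) | take(3) | sort_asc

Check, running the answer program on each example:
  [5, -22, -3] -> [-5, 22, 3] -> [-5, 22, 3] -> [-5, 22, 3] -> [-5, 3, 22]
  [-7, 36, -38, -41, -8, -49, 12, 17] -> [7, -36, 38, 41, 8, 49, -12, -17] -> [7, 38, 41, 8, 49] -> [7, 38, 41] -> [7, 38, 41]
  [-32, 14, 35, 49, 26] -> [32, -14, -35, -49, -26] -> [32] -> [32] -> [32]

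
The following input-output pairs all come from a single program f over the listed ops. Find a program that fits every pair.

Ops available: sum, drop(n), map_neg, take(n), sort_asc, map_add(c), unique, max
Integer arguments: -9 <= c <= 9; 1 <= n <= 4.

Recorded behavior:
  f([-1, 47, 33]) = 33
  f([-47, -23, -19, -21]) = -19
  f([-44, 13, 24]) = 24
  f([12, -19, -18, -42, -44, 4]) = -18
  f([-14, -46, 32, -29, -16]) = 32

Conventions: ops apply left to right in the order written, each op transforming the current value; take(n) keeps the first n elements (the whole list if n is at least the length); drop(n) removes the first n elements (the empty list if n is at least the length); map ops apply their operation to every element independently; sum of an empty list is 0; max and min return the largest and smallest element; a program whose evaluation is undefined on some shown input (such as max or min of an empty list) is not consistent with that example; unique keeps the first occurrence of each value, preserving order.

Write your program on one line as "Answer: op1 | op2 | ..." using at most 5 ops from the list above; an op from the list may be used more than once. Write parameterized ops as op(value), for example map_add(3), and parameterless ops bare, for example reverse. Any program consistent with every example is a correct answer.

take(4) | drop(2) | take(1) | max

Check, running the answer program on each example:
  [-1, 47, 33] -> [-1, 47, 33] -> [33] -> [33] -> 33
  [-47, -23, -19, -21] -> [-47, -23, -19, -21] -> [-19, -21] -> [-19] -> -19
  [-44, 13, 24] -> [-44, 13, 24] -> [24] -> [24] -> 24
  [12, -19, -18, -42, -44, 4] -> [12, -19, -18, -42] -> [-18, -42] -> [-18] -> -18
  [-14, -46, 32, -29, -16] -> [-14, -46, 32, -29] -> [32, -29] -> [32] -> 32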